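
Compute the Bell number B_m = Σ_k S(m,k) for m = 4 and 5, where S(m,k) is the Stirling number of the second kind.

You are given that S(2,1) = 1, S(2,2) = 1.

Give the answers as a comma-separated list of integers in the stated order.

r3: T_3,1=1×1+0=1; T_3,2=2×1+1=3; T_3,3=3×0+1=1
r4: T_4,1=1×1+0=1; T_4,2=2×3+1=7; T_4,3=3×1+3=6; T_4,4=4×0+1=1
r5: T_5,1=1×1+0=1; T_5,2=2×7+1=15; T_5,3=3×6+7=25; T_5,4=4×1+6=10; T_5,5=5×0+1=1
B_4 = ΣS(4,k) = 1+7+6+1 = 15
B_5 = ΣS(5,k) = 1+15+25+10+1 = 52

15, 52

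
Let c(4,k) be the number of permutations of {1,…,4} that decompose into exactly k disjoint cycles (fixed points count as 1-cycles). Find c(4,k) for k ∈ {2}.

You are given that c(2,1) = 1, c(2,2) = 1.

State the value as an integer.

11

@3  (3,1):1·2+0→2, (3,2):1·2+1→3
@4  (4,2):3·3+2→11
Read c(4,2) = 11.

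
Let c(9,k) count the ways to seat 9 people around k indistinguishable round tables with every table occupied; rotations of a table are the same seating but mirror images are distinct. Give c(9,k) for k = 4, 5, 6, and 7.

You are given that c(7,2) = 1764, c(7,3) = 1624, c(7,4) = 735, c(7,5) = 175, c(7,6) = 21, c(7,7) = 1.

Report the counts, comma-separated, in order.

67284, 22449, 4536, 546

[8] T[8,3]:7*1624+1764=13132 · T[8,4]:7*735+1624=6769 · T[8,5]:7*175+735=1960 · T[8,6]:7*21+175=322 · T[8,7]:7*1+21=28
[9] T[9,4]:8*6769+13132=67284 · T[9,5]:8*1960+6769=22449 · T[9,6]:8*322+1960=4536 · T[9,7]:8*28+322=546
Read c(9,4) = 67284, c(9,5) = 22449, c(9,6) = 4536, c(9,7) = 546.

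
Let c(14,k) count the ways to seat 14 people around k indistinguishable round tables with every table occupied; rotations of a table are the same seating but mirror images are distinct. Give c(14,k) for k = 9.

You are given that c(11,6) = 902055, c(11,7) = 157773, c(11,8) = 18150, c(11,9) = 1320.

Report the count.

@12  (12,7):157773·11+902055→2637558, (12,8):18150·11+157773→357423, (12,9):1320·11+18150→32670
@13  (13,8):357423·12+2637558→6926634, (13,9):32670·12+357423→749463
@14  (14,9):749463·13+6926634→16669653
Read c(14,9) = 16669653.

16669653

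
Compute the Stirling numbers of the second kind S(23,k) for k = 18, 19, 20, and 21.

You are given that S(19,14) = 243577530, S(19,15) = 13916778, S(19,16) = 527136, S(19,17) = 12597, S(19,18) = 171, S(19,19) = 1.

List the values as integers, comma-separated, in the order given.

2364885369, 79781779, 1859550, 28336

r20: T_20,15=15×13916778+243577530=452329200; T_20,16=16×527136+13916778=22350954; T_20,17=17×12597+527136=741285; T_20,18=18×171+12597=15675; T_20,19=19×1+171=190; T_20,20=20×0+1=1
r21: T_21,16=16×22350954+452329200=809944464; T_21,17=17×741285+22350954=34952799; T_21,18=18×15675+741285=1023435; T_21,19=19×190+15675=19285; T_21,20=20×1+190=210; T_21,21=21×0+1=1
r22: T_22,17=17×34952799+809944464=1404142047; T_22,18=18×1023435+34952799=53374629; T_22,19=19×19285+1023435=1389850; T_22,20=20×210+19285=23485; T_22,21=21×1+210=231
r23: T_23,18=18×53374629+1404142047=2364885369; T_23,19=19×1389850+53374629=79781779; T_23,20=20×23485+1389850=1859550; T_23,21=21×231+23485=28336
Read S(23,18) = 2364885369, S(23,19) = 79781779, S(23,20) = 1859550, S(23,21) = 28336.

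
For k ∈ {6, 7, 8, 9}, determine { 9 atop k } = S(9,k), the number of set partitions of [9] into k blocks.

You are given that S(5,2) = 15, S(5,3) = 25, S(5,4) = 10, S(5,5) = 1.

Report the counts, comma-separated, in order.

row 6: T[6][3]=3·25+15=90  T[6][4]=4·10+25=65  T[6][5]=5·1+10=15  T[6][6]=6·0+1=1
row 7: T[7][4]=4·65+90=350  T[7][5]=5·15+65=140  T[7][6]=6·1+15=21  T[7][7]=7·0+1=1
row 8: T[8][5]=5·140+350=1050  T[8][6]=6·21+140=266  T[8][7]=7·1+21=28  T[8][8]=8·0+1=1
row 9: T[9][6]=6·266+1050=2646  T[9][7]=7·28+266=462  T[9][8]=8·1+28=36  T[9][9]=9·0+1=1
Read S(9,6) = 2646, S(9,7) = 462, S(9,8) = 36, S(9,9) = 1.

2646, 462, 36, 1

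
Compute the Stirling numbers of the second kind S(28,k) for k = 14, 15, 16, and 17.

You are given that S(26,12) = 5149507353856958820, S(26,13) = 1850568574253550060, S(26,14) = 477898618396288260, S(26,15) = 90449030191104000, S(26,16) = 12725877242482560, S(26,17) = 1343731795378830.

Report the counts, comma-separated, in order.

148782988064375309400, 36060660300744309600, 6539643128396047620, 898741468057510350

@27  (27,13):1850568574253550060·13+5149507353856958820→29206898819153109600, (27,14):477898618396288260·14+1850568574253550060→8541149231801585700, (27,15):90449030191104000·15+477898618396288260→1834634071262848260, (27,16):12725877242482560·16+90449030191104000→294063066070824960, (27,17):1343731795378830·17+12725877242482560→35569317763922670
@28  (28,14):8541149231801585700·14+29206898819153109600→148782988064375309400, (28,15):1834634071262848260·15+8541149231801585700→36060660300744309600, (28,16):294063066070824960·16+1834634071262848260→6539643128396047620, (28,17):35569317763922670·17+294063066070824960→898741468057510350
Read S(28,14) = 148782988064375309400, S(28,15) = 36060660300744309600, S(28,16) = 6539643128396047620, S(28,17) = 898741468057510350.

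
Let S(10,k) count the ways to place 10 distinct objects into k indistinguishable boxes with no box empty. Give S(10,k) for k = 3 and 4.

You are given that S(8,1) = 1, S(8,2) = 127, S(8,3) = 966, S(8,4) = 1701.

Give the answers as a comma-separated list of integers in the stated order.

9330, 34105

r9: T_9,2=2×127+1=255; T_9,3=3×966+127=3025; T_9,4=4×1701+966=7770
r10: T_10,3=3×3025+255=9330; T_10,4=4×7770+3025=34105
Read S(10,3) = 9330, S(10,4) = 34105.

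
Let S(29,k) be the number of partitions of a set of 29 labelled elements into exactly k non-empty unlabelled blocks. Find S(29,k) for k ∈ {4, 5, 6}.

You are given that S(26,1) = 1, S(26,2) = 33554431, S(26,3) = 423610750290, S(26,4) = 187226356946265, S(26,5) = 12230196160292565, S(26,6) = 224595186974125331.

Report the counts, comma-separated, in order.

[27] T[27,2]:2*33554431+1=67108863 · T[27,3]:3*423610750290+33554431=1270865805301 · T[27,4]:4*187226356946265+423610750290=749329038535350 · T[27,5]:5*12230196160292565+187226356946265=61338207158409090 · T[27,6]:6*224595186974125331+12230196160292565=1359801318005044551
[28] T[28,3]:3*1270865805301+67108863=3812664524766 · T[28,4]:4*749329038535350+1270865805301=2998587019946701 · T[28,5]:5*61338207158409090+749329038535350=307440364830580800 · T[28,6]:6*1359801318005044551+61338207158409090=8220146115188676396
[29] T[29,4]:4*2998587019946701+3812664524766=11998160744311570 · T[29,5]:5*307440364830580800+2998587019946701=1540200411172850701 · T[29,6]:6*8220146115188676396+307440364830580800=49628317055962639176
Read S(29,4) = 11998160744311570, S(29,5) = 1540200411172850701, S(29,6) = 49628317055962639176.

11998160744311570, 1540200411172850701, 49628317055962639176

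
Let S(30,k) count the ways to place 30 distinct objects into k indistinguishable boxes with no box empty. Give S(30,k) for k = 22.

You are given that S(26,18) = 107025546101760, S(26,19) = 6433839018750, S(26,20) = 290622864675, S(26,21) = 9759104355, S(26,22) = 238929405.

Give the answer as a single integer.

1848018090851790

[27] T[27,19]:19*6433839018750+107025546101760=229268487458010 · T[27,20]:20*290622864675+6433839018750=12246296312250 · T[27,21]:21*9759104355+290622864675=495564056130 · T[27,22]:22*238929405+9759104355=15015551265
[28] T[28,20]:20*12246296312250+229268487458010=474194413703010 · T[28,21]:21*495564056130+12246296312250=22653141490980 · T[28,22]:22*15015551265+495564056130=825906183960
[29] T[29,21]:21*22653141490980+474194413703010=949910385013590 · T[29,22]:22*825906183960+22653141490980=40823077538100
[30] T[30,22]:22*40823077538100+949910385013590=1848018090851790
Read S(30,22) = 1848018090851790.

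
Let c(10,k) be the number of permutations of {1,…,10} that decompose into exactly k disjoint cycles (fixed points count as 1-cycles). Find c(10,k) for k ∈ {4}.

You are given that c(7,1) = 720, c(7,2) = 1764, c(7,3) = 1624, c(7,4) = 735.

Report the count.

723680

i=8: T(8,2)=720+7·1764=13068 | T(8,3)=1764+7·1624=13132 | T(8,4)=1624+7·735=6769
i=9: T(9,3)=13068+8·13132=118124 | T(9,4)=13132+8·6769=67284
i=10: T(10,4)=118124+9·67284=723680
Read c(10,4) = 723680.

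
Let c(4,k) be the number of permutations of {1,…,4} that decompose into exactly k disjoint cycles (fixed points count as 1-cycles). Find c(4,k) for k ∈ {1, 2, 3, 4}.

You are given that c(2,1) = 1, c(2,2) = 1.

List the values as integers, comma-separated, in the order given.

6, 11, 6, 1

i=3: T(3,1)=0+2·1=2 | T(3,2)=1+2·1=3 | T(3,3)=1+2·0=1
i=4: T(4,1)=0+3·2=6 | T(4,2)=2+3·3=11 | T(4,3)=3+3·1=6 | T(4,4)=1+3·0=1
Read c(4,1) = 6, c(4,2) = 11, c(4,3) = 6, c(4,4) = 1.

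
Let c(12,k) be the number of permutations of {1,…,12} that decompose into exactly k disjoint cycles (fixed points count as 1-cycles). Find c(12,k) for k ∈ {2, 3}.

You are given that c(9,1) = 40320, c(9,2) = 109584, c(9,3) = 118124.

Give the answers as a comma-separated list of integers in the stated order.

120543840, 150917976

[10] T[10,1]:9*40320+0=362880 · T[10,2]:9*109584+40320=1026576 · T[10,3]:9*118124+109584=1172700
[11] T[11,1]:10*362880+0=3628800 · T[11,2]:10*1026576+362880=10628640 · T[11,3]:10*1172700+1026576=12753576
[12] T[12,2]:11*10628640+3628800=120543840 · T[12,3]:11*12753576+10628640=150917976
Read c(12,2) = 120543840, c(12,3) = 150917976.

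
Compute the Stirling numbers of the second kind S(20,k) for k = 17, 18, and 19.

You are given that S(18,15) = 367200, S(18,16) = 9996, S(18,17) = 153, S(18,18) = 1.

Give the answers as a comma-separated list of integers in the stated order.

i=19: T(19,16)=367200+16·9996=527136 | T(19,17)=9996+17·153=12597 | T(19,18)=153+18·1=171 | T(19,19)=1+19·0=1
i=20: T(20,17)=527136+17·12597=741285 | T(20,18)=12597+18·171=15675 | T(20,19)=171+19·1=190
Read S(20,17) = 741285, S(20,18) = 15675, S(20,19) = 190.

741285, 15675, 190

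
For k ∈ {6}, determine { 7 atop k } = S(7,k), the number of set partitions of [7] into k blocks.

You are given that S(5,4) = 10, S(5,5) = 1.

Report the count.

[6] T[6,5]:5*1+10=15 · T[6,6]:6*0+1=1
[7] T[7,6]:6*1+15=21
Read S(7,6) = 21.

21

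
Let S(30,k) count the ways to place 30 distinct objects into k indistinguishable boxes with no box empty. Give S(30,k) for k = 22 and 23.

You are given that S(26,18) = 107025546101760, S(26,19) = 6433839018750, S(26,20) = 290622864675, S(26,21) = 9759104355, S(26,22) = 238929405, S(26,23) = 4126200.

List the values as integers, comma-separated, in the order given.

1848018090851790, 71823880393200

r27: T_27,19=19×6433839018750+107025546101760=229268487458010; T_27,20=20×290622864675+6433839018750=12246296312250; T_27,21=21×9759104355+290622864675=495564056130; T_27,22=22×238929405+9759104355=15015551265; T_27,23=23×4126200+238929405=333832005
r28: T_28,20=20×12246296312250+229268487458010=474194413703010; T_28,21=21×495564056130+12246296312250=22653141490980; T_28,22=22×15015551265+495564056130=825906183960; T_28,23=23×333832005+15015551265=22693687380
r29: T_29,21=21×22653141490980+474194413703010=949910385013590; T_29,22=22×825906183960+22653141490980=40823077538100; T_29,23=23×22693687380+825906183960=1347860993700
r30: T_30,22=22×40823077538100+949910385013590=1848018090851790; T_30,23=23×1347860993700+40823077538100=71823880393200
Read S(30,22) = 1848018090851790, S(30,23) = 71823880393200.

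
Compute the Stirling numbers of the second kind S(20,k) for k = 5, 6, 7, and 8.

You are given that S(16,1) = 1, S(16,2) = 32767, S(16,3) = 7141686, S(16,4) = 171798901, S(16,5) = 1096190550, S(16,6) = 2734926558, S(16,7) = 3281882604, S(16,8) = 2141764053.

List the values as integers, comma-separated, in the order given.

[17] T[17,2]:2*32767+1=65535 · T[17,3]:3*7141686+32767=21457825 · T[17,4]:4*171798901+7141686=694337290 · T[17,5]:5*1096190550+171798901=5652751651 · T[17,6]:6*2734926558+1096190550=17505749898 · T[17,7]:7*3281882604+2734926558=25708104786 · T[17,8]:8*2141764053+3281882604=20415995028
[18] T[18,3]:3*21457825+65535=64439010 · T[18,4]:4*694337290+21457825=2798806985 · T[18,5]:5*5652751651+694337290=28958095545 · T[18,6]:6*17505749898+5652751651=110687251039 · T[18,7]:7*25708104786+17505749898=197462483400 · T[18,8]:8*20415995028+25708104786=189036065010
[19] T[19,4]:4*2798806985+64439010=11259666950 · T[19,5]:5*28958095545+2798806985=147589284710 · T[19,6]:6*110687251039+28958095545=693081601779 · T[19,7]:7*197462483400+110687251039=1492924634839 · T[19,8]:8*189036065010+197462483400=1709751003480
[20] T[20,5]:5*147589284710+11259666950=749206090500 · T[20,6]:6*693081601779+147589284710=4306078895384 · T[20,7]:7*1492924634839+693081601779=11143554045652 · T[20,8]:8*1709751003480+1492924634839=15170932662679
Read S(20,5) = 749206090500, S(20,6) = 4306078895384, S(20,7) = 11143554045652, S(20,8) = 15170932662679.

749206090500, 4306078895384, 11143554045652, 15170932662679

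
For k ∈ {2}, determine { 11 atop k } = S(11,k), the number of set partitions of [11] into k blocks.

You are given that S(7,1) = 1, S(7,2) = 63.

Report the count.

1023

[8] T[8,1]:1*1+0=1 · T[8,2]:2*63+1=127
[9] T[9,1]:1*1+0=1 · T[9,2]:2*127+1=255
[10] T[10,1]:1*1+0=1 · T[10,2]:2*255+1=511
[11] T[11,2]:2*511+1=1023
Read S(11,2) = 1023.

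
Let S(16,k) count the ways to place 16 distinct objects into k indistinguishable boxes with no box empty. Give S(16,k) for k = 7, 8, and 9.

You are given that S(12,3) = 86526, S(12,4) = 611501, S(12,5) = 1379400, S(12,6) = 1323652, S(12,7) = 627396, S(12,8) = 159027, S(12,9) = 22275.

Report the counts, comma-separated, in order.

i=13: T(13,4)=86526+4·611501=2532530 | T(13,5)=611501+5·1379400=7508501 | T(13,6)=1379400+6·1323652=9321312 | T(13,7)=1323652+7·627396=5715424 | T(13,8)=627396+8·159027=1899612 | T(13,9)=159027+9·22275=359502
i=14: T(14,5)=2532530+5·7508501=40075035 | T(14,6)=7508501+6·9321312=63436373 | T(14,7)=9321312+7·5715424=49329280 | T(14,8)=5715424+8·1899612=20912320 | T(14,9)=1899612+9·359502=5135130
i=15: T(15,6)=40075035+6·63436373=420693273 | T(15,7)=63436373+7·49329280=408741333 | T(15,8)=49329280+8·20912320=216627840 | T(15,9)=20912320+9·5135130=67128490
i=16: T(16,7)=420693273+7·408741333=3281882604 | T(16,8)=408741333+8·216627840=2141764053 | T(16,9)=216627840+9·67128490=820784250
Read S(16,7) = 3281882604, S(16,8) = 2141764053, S(16,9) = 820784250.

3281882604, 2141764053, 820784250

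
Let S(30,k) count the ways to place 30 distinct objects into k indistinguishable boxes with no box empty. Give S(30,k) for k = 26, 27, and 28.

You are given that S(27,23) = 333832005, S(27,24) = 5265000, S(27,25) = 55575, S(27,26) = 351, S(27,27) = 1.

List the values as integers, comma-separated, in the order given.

[28] T[28,24]:24*5265000+333832005=460192005 · T[28,25]:25*55575+5265000=6654375 · T[28,26]:26*351+55575=64701 · T[28,27]:27*1+351=378 · T[28,28]:28*0+1=1
[29] T[29,25]:25*6654375+460192005=626551380 · T[29,26]:26*64701+6654375=8336601 · T[29,27]:27*378+64701=74907 · T[29,28]:28*1+378=406
[30] T[30,26]:26*8336601+626551380=843303006 · T[30,27]:27*74907+8336601=10359090 · T[30,28]:28*406+74907=86275
Read S(30,26) = 843303006, S(30,27) = 10359090, S(30,28) = 86275.

843303006, 10359090, 86275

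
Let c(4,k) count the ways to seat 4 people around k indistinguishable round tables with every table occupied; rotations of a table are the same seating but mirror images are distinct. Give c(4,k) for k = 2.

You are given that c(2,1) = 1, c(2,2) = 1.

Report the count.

11

row 3: T[3][1]=2·1+0=2  T[3][2]=2·1+1=3
row 4: T[4][2]=3·3+2=11
Read c(4,2) = 11.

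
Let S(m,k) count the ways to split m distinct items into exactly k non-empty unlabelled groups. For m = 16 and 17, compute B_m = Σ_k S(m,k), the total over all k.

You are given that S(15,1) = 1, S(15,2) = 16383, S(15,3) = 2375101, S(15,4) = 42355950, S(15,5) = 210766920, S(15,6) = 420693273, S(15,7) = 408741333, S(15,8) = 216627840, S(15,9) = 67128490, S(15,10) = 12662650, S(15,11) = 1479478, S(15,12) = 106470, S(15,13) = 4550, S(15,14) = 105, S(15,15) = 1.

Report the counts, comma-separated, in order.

r16: T_16,1=1×1+0=1; T_16,2=2×16383+1=32767; T_16,3=3×2375101+16383=7141686; T_16,4=4×42355950+2375101=171798901; T_16,5=5×210766920+42355950=1096190550; T_16,6=6×420693273+210766920=2734926558; T_16,7=7×408741333+420693273=3281882604; T_16,8=8×216627840+408741333=2141764053; T_16,9=9×67128490+216627840=820784250; T_16,10=10×12662650+67128490=193754990; T_16,11=11×1479478+12662650=28936908; T_16,12=12×106470+1479478=2757118; T_16,13=13×4550+106470=165620; T_16,14=14×105+4550=6020; T_16,15=15×1+105=120; T_16,16=16×0+1=1
r17: T_17,1=1×1+0=1; T_17,2=2×32767+1=65535; T_17,3=3×7141686+32767=21457825; T_17,4=4×171798901+7141686=694337290; T_17,5=5×1096190550+171798901=5652751651; T_17,6=6×2734926558+1096190550=17505749898; T_17,7=7×3281882604+2734926558=25708104786; T_17,8=8×2141764053+3281882604=20415995028; T_17,9=9×820784250+2141764053=9528822303; T_17,10=10×193754990+820784250=2758334150; T_17,11=11×28936908+193754990=512060978; T_17,12=12×2757118+28936908=62022324; T_17,13=13×165620+2757118=4910178; T_17,14=14×6020+165620=249900; T_17,15=15×120+6020=7820; T_17,16=16×1+120=136; T_17,17=17×0+1=1
B_16 = ΣS(16,k) = 1+32767+7141686+171798901+1096190550+2734926558+3281882604+2141764053+820784250+193754990+28936908+2757118+165620+6020+120+1 = 10480142147
B_17 = ΣS(17,k) = 1+65535+21457825+694337290+5652751651+17505749898+25708104786+20415995028+9528822303+2758334150+512060978+62022324+4910178+249900+7820+136+1 = 82864869804

10480142147, 82864869804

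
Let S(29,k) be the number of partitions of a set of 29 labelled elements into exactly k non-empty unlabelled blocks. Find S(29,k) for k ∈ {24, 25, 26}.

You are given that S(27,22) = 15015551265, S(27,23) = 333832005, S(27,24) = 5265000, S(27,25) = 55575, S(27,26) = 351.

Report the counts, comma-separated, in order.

33738295500, 626551380, 8336601

[28] T[28,23]:23*333832005+15015551265=22693687380 · T[28,24]:24*5265000+333832005=460192005 · T[28,25]:25*55575+5265000=6654375 · T[28,26]:26*351+55575=64701
[29] T[29,24]:24*460192005+22693687380=33738295500 · T[29,25]:25*6654375+460192005=626551380 · T[29,26]:26*64701+6654375=8336601
Read S(29,24) = 33738295500, S(29,25) = 626551380, S(29,26) = 8336601.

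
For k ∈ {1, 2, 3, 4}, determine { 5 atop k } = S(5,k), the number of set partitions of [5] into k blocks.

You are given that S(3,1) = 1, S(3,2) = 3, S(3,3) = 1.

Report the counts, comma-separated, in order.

1, 15, 25, 10

row 4: T[4][1]=1·1+0=1  T[4][2]=2·3+1=7  T[4][3]=3·1+3=6  T[4][4]=4·0+1=1
row 5: T[5][1]=1·1+0=1  T[5][2]=2·7+1=15  T[5][3]=3·6+7=25  T[5][4]=4·1+6=10
Read S(5,1) = 1, S(5,2) = 15, S(5,3) = 25, S(5,4) = 10.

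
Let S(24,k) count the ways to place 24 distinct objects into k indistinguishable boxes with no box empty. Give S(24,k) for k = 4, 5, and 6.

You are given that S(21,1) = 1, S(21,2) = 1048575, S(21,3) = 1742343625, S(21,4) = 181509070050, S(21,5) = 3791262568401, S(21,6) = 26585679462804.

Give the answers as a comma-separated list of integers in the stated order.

row 22: T[22][2]=2·1048575+1=2097151  T[22][3]=3·1742343625+1048575=5228079450  T[22][4]=4·181509070050+1742343625=727778623825  T[22][5]=5·3791262568401+181509070050=19137821912055  T[22][6]=6·26585679462804+3791262568401=163305339345225
row 23: T[23][3]=3·5228079450+2097151=15686335501  T[23][4]=4·727778623825+5228079450=2916342574750  T[23][5]=5·19137821912055+727778623825=96416888184100  T[23][6]=6·163305339345225+19137821912055=998969857983405
row 24: T[24][4]=4·2916342574750+15686335501=11681056634501  T[24][5]=5·96416888184100+2916342574750=485000783495250  T[24][6]=6·998969857983405+96416888184100=6090236036084530
Read S(24,4) = 11681056634501, S(24,5) = 485000783495250, S(24,6) = 6090236036084530.

11681056634501, 485000783495250, 6090236036084530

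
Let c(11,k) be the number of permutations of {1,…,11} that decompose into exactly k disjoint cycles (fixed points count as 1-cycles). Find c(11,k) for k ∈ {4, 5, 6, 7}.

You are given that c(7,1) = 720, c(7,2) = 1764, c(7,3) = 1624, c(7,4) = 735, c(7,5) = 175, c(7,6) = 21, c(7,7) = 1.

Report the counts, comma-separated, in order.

8409500, 3416930, 902055, 157773

i=8: T(8,1)=0+7·720=5040 | T(8,2)=720+7·1764=13068 | T(8,3)=1764+7·1624=13132 | T(8,4)=1624+7·735=6769 | T(8,5)=735+7·175=1960 | T(8,6)=175+7·21=322 | T(8,7)=21+7·1=28
i=9: T(9,2)=5040+8·13068=109584 | T(9,3)=13068+8·13132=118124 | T(9,4)=13132+8·6769=67284 | T(9,5)=6769+8·1960=22449 | T(9,6)=1960+8·322=4536 | T(9,7)=322+8·28=546
i=10: T(10,3)=109584+9·118124=1172700 | T(10,4)=118124+9·67284=723680 | T(10,5)=67284+9·22449=269325 | T(10,6)=22449+9·4536=63273 | T(10,7)=4536+9·546=9450
i=11: T(11,4)=1172700+10·723680=8409500 | T(11,5)=723680+10·269325=3416930 | T(11,6)=269325+10·63273=902055 | T(11,7)=63273+10·9450=157773
Read c(11,4) = 8409500, c(11,5) = 3416930, c(11,6) = 902055, c(11,7) = 157773.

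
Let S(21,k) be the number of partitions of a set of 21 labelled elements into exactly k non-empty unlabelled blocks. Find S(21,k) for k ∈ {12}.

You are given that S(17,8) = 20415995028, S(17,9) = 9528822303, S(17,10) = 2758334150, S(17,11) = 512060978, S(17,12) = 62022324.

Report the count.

r18: T_18,9=9×9528822303+20415995028=106175395755; T_18,10=10×2758334150+9528822303=37112163803; T_18,11=11×512060978+2758334150=8391004908; T_18,12=12×62022324+512060978=1256328866
r19: T_19,10=10×37112163803+106175395755=477297033785; T_19,11=11×8391004908+37112163803=129413217791; T_19,12=12×1256328866+8391004908=23466951300
r20: T_20,11=11×129413217791+477297033785=1900842429486; T_20,12=12×23466951300+129413217791=411016633391
r21: T_21,12=12×411016633391+1900842429486=6833042030178
Read S(21,12) = 6833042030178.

6833042030178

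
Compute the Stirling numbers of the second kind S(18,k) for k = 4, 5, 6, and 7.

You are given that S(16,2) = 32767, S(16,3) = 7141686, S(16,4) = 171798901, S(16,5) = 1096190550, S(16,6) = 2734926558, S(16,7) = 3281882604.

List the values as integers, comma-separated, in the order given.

2798806985, 28958095545, 110687251039, 197462483400

[17] T[17,3]:3*7141686+32767=21457825 · T[17,4]:4*171798901+7141686=694337290 · T[17,5]:5*1096190550+171798901=5652751651 · T[17,6]:6*2734926558+1096190550=17505749898 · T[17,7]:7*3281882604+2734926558=25708104786
[18] T[18,4]:4*694337290+21457825=2798806985 · T[18,5]:5*5652751651+694337290=28958095545 · T[18,6]:6*17505749898+5652751651=110687251039 · T[18,7]:7*25708104786+17505749898=197462483400
Read S(18,4) = 2798806985, S(18,5) = 28958095545, S(18,6) = 110687251039, S(18,7) = 197462483400.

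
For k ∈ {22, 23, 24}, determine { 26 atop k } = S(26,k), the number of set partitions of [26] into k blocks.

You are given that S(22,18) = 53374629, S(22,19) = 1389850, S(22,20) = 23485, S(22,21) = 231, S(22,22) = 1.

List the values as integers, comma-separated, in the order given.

@23  (23,19):1389850·19+53374629→79781779, (23,20):23485·20+1389850→1859550, (23,21):231·21+23485→28336, (23,22):1·22+231→253, (23,23):0·23+1→1
@24  (24,20):1859550·20+79781779→116972779, (24,21):28336·21+1859550→2454606, (24,22):253·22+28336→33902, (24,23):1·23+253→276, (24,24):0·24+1→1
@25  (25,21):2454606·21+116972779→168519505, (25,22):33902·22+2454606→3200450, (25,23):276·23+33902→40250, (25,24):1·24+276→300
@26  (26,22):3200450·22+168519505→238929405, (26,23):40250·23+3200450→4126200, (26,24):300·24+40250→47450
Read S(26,22) = 238929405, S(26,23) = 4126200, S(26,24) = 47450.

238929405, 4126200, 47450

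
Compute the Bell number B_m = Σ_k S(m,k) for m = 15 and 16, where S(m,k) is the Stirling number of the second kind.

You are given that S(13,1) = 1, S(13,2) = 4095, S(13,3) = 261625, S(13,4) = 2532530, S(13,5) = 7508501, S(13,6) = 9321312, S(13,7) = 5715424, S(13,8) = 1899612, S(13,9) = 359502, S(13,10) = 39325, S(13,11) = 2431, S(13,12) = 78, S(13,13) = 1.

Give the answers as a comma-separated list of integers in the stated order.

i=14: T(14,1)=0+1·1=1 | T(14,2)=1+2·4095=8191 | T(14,3)=4095+3·261625=788970 | T(14,4)=261625+4·2532530=10391745 | T(14,5)=2532530+5·7508501=40075035 | T(14,6)=7508501+6·9321312=63436373 | T(14,7)=9321312+7·5715424=49329280 | T(14,8)=5715424+8·1899612=20912320 | T(14,9)=1899612+9·359502=5135130 | T(14,10)=359502+10·39325=752752 | T(14,11)=39325+11·2431=66066 | T(14,12)=2431+12·78=3367 | T(14,13)=78+13·1=91 | T(14,14)=1+14·0=1
i=15: T(15,1)=0+1·1=1 | T(15,2)=1+2·8191=16383 | T(15,3)=8191+3·788970=2375101 | T(15,4)=788970+4·10391745=42355950 | T(15,5)=10391745+5·40075035=210766920 | T(15,6)=40075035+6·63436373=420693273 | T(15,7)=63436373+7·49329280=408741333 | T(15,8)=49329280+8·20912320=216627840 | T(15,9)=20912320+9·5135130=67128490 | T(15,10)=5135130+10·752752=12662650 | T(15,11)=752752+11·66066=1479478 | T(15,12)=66066+12·3367=106470 | T(15,13)=3367+13·91=4550 | T(15,14)=91+14·1=105 | T(15,15)=1+15·0=1
i=16: T(16,1)=0+1·1=1 | T(16,2)=1+2·16383=32767 | T(16,3)=16383+3·2375101=7141686 | T(16,4)=2375101+4·42355950=171798901 | T(16,5)=42355950+5·210766920=1096190550 | T(16,6)=210766920+6·420693273=2734926558 | T(16,7)=420693273+7·408741333=3281882604 | T(16,8)=408741333+8·216627840=2141764053 | T(16,9)=216627840+9·67128490=820784250 | T(16,10)=67128490+10·12662650=193754990 | T(16,11)=12662650+11·1479478=28936908 | T(16,12)=1479478+12·106470=2757118 | T(16,13)=106470+13·4550=165620 | T(16,14)=4550+14·105=6020 | T(16,15)=105+15·1=120 | T(16,16)=1+16·0=1
B_15 = ΣS(15,k) = 1+16383+2375101+42355950+210766920+420693273+408741333+216627840+67128490+12662650+1479478+106470+4550+105+1 = 1382958545
B_16 = ΣS(16,k) = 1+32767+7141686+171798901+1096190550+2734926558+3281882604+2141764053+820784250+193754990+28936908+2757118+165620+6020+120+1 = 10480142147

1382958545, 10480142147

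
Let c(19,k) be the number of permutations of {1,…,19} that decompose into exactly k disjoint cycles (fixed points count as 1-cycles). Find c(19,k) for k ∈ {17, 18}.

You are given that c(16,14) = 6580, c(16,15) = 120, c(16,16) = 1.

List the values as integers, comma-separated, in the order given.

13566, 171

r17: T_17,15=16×120+6580=8500; T_17,16=16×1+120=136; T_17,17=16×0+1=1
r18: T_18,16=17×136+8500=10812; T_18,17=17×1+136=153; T_18,18=17×0+1=1
r19: T_19,17=18×153+10812=13566; T_19,18=18×1+153=171
Read c(19,17) = 13566, c(19,18) = 171.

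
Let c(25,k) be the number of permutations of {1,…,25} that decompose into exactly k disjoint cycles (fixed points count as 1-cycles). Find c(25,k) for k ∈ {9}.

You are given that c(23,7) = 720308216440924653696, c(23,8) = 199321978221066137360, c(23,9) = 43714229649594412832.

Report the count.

r24: T_24,8=23×199321978221066137360+720308216440924653696=5304713715525445812976; T_24,9=23×43714229649594412832+199321978221066137360=1204749260161737632496
r25: T_25,9=24×1204749260161737632496+5304713715525445812976=34218695959407148992880
Read c(25,9) = 34218695959407148992880.

34218695959407148992880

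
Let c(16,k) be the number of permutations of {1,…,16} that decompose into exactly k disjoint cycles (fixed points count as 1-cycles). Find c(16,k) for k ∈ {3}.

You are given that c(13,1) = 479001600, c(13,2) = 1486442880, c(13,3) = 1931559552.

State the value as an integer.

r14: T_14,1=13×479001600+0=6227020800; T_14,2=13×1486442880+479001600=19802759040; T_14,3=13×1931559552+1486442880=26596717056
r15: T_15,2=14×19802759040+6227020800=283465647360; T_15,3=14×26596717056+19802759040=392156797824
r16: T_16,3=15×392156797824+283465647360=6165817614720
Read c(16,3) = 6165817614720.

6165817614720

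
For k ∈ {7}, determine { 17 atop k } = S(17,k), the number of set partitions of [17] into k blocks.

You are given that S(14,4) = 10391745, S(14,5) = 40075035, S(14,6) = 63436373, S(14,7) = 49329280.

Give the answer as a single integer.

row 15: T[15][5]=5·40075035+10391745=210766920  T[15][6]=6·63436373+40075035=420693273  T[15][7]=7·49329280+63436373=408741333
row 16: T[16][6]=6·420693273+210766920=2734926558  T[16][7]=7·408741333+420693273=3281882604
row 17: T[17][7]=7·3281882604+2734926558=25708104786
Read S(17,7) = 25708104786.

25708104786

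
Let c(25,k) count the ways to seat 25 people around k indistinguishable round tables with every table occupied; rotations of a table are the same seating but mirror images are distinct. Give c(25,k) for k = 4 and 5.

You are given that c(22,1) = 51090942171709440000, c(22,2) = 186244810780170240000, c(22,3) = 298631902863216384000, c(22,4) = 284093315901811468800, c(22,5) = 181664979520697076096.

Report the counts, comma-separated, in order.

i=23: T(23,2)=51090942171709440000+22·186244810780170240000=4148476779335454720000 | T(23,3)=186244810780170240000+22·298631902863216384000=6756146673770930688000 | T(23,4)=298631902863216384000+22·284093315901811468800=6548684852703068697600 | T(23,5)=284093315901811468800+22·181664979520697076096=4280722865357147142912
i=24: T(24,3)=4148476779335454720000+23·6756146673770930688000=159539850276066860544000 | T(24,4)=6756146673770930688000+23·6548684852703068697600=157375898285941510732800 | T(24,5)=6548684852703068697600+23·4280722865357147142912=105005310755917452984576
i=25: T(25,4)=159539850276066860544000+24·157375898285941510732800=3936561409138663118131200 | T(25,5)=157375898285941510732800+24·105005310755917452984576=2677503356427960382362624
Read c(25,4) = 3936561409138663118131200, c(25,5) = 2677503356427960382362624.

3936561409138663118131200, 2677503356427960382362624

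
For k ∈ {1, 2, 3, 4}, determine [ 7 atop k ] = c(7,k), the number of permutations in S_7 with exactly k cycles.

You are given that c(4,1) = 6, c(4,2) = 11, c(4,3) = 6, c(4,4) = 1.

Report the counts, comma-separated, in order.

[5] T[5,1]:4*6+0=24 · T[5,2]:4*11+6=50 · T[5,3]:4*6+11=35 · T[5,4]:4*1+6=10
[6] T[6,1]:5*24+0=120 · T[6,2]:5*50+24=274 · T[6,3]:5*35+50=225 · T[6,4]:5*10+35=85
[7] T[7,1]:6*120+0=720 · T[7,2]:6*274+120=1764 · T[7,3]:6*225+274=1624 · T[7,4]:6*85+225=735
Read c(7,1) = 720, c(7,2) = 1764, c(7,3) = 1624, c(7,4) = 735.

720, 1764, 1624, 735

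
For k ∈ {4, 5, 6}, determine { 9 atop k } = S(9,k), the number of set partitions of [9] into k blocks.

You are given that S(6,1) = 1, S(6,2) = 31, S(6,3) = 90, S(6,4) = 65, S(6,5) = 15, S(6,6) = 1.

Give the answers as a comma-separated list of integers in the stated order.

7770, 6951, 2646

i=7: T(7,2)=1+2·31=63 | T(7,3)=31+3·90=301 | T(7,4)=90+4·65=350 | T(7,5)=65+5·15=140 | T(7,6)=15+6·1=21
i=8: T(8,3)=63+3·301=966 | T(8,4)=301+4·350=1701 | T(8,5)=350+5·140=1050 | T(8,6)=140+6·21=266
i=9: T(9,4)=966+4·1701=7770 | T(9,5)=1701+5·1050=6951 | T(9,6)=1050+6·266=2646
Read S(9,4) = 7770, S(9,5) = 6951, S(9,6) = 2646.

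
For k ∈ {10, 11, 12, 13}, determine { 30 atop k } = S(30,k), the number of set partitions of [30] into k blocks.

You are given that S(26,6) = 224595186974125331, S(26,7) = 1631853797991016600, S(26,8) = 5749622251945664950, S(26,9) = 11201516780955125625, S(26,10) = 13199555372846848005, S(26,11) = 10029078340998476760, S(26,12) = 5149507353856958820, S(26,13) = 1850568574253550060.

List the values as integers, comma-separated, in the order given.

173373343599189364594756, 215047101560666876619690, 177979707061075333384555, 102442517922081938561415

i=27: T(27,7)=224595186974125331+7·1631853797991016600=11647571772911241531 | T(27,8)=1631853797991016600+8·5749622251945664950=47628831813556336200 | T(27,9)=5749622251945664950+9·11201516780955125625=106563273280541795575 | T(27,10)=11201516780955125625+10·13199555372846848005=143197070509423605675 | T(27,11)=13199555372846848005+11·10029078340998476760=123519417123830092365 | T(27,12)=10029078340998476760+12·5149507353856958820=71823166587281982600 | T(27,13)=5149507353856958820+13·1850568574253550060=29206898819153109600
i=28: T(28,8)=11647571772911241531+8·47628831813556336200=392678226281361931131 | T(28,9)=47628831813556336200+9·106563273280541795575=1006698291338432496375 | T(28,10)=106563273280541795575+10·143197070509423605675=1538533978374777852325 | T(28,11)=143197070509423605675+11·123519417123830092365=1501910658871554621690 | T(28,12)=123519417123830092365+12·71823166587281982600=985397416171213883565 | T(28,13)=71823166587281982600+13·29206898819153109600=451512851236272407400
i=29: T(29,9)=392678226281361931131+9·1006698291338432496375=9452962848327254398506 | T(29,10)=1006698291338432496375+10·1538533978374777852325=16392038075086211019625 | T(29,11)=1538533978374777852325+11·1501910658871554621690=18059551225961878690915 | T(29,12)=1501910658871554621690+12·985397416171213883565=13326679652926121224470 | T(29,13)=985397416171213883565+13·451512851236272407400=6855064482242755179765
i=30: T(30,10)=9452962848327254398506+10·16392038075086211019625=173373343599189364594756 | T(30,11)=16392038075086211019625+11·18059551225961878690915=215047101560666876619690 | T(30,12)=18059551225961878690915+12·13326679652926121224470=177979707061075333384555 | T(30,13)=13326679652926121224470+13·6855064482242755179765=102442517922081938561415
Read S(30,10) = 173373343599189364594756, S(30,11) = 215047101560666876619690, S(30,12) = 177979707061075333384555, S(30,13) = 102442517922081938561415.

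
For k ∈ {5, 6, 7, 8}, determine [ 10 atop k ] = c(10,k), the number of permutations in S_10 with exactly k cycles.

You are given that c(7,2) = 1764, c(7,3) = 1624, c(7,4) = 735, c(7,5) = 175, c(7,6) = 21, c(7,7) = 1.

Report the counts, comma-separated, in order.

r8: T_8,3=7×1624+1764=13132; T_8,4=7×735+1624=6769; T_8,5=7×175+735=1960; T_8,6=7×21+175=322; T_8,7=7×1+21=28; T_8,8=7×0+1=1
r9: T_9,4=8×6769+13132=67284; T_9,5=8×1960+6769=22449; T_9,6=8×322+1960=4536; T_9,7=8×28+322=546; T_9,8=8×1+28=36
r10: T_10,5=9×22449+67284=269325; T_10,6=9×4536+22449=63273; T_10,7=9×546+4536=9450; T_10,8=9×36+546=870
Read c(10,5) = 269325, c(10,6) = 63273, c(10,7) = 9450, c(10,8) = 870.

269325, 63273, 9450, 870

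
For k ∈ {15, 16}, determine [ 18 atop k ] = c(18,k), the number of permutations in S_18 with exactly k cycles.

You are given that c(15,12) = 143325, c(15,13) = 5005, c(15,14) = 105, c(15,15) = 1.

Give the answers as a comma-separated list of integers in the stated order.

468180, 10812

@16  (16,13):5005·15+143325→218400, (16,14):105·15+5005→6580, (16,15):1·15+105→120, (16,16):0·15+1→1
@17  (17,14):6580·16+218400→323680, (17,15):120·16+6580→8500, (17,16):1·16+120→136
@18  (18,15):8500·17+323680→468180, (18,16):136·17+8500→10812
Read c(18,15) = 468180, c(18,16) = 10812.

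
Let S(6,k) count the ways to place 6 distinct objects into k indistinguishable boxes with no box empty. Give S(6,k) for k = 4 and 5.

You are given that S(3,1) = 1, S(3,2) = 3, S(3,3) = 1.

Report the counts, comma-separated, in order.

65, 15

i=4: T(4,2)=1+2·3=7 | T(4,3)=3+3·1=6 | T(4,4)=1+4·0=1
i=5: T(5,3)=7+3·6=25 | T(5,4)=6+4·1=10 | T(5,5)=1+5·0=1
i=6: T(6,4)=25+4·10=65 | T(6,5)=10+5·1=15
Read S(6,4) = 65, S(6,5) = 15.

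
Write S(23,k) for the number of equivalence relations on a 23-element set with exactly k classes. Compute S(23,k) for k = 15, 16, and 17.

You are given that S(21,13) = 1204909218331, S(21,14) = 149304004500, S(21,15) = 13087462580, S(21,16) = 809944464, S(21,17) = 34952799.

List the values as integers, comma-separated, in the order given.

r22: T_22,14=14×149304004500+1204909218331=3295165281331; T_22,15=15×13087462580+149304004500=345615943200; T_22,16=16×809944464+13087462580=26046574004; T_22,17=17×34952799+809944464=1404142047
r23: T_23,15=15×345615943200+3295165281331=8479404429331; T_23,16=16×26046574004+345615943200=762361127264; T_23,17=17×1404142047+26046574004=49916988803
Read S(23,15) = 8479404429331, S(23,16) = 762361127264, S(23,17) = 49916988803.

8479404429331, 762361127264, 49916988803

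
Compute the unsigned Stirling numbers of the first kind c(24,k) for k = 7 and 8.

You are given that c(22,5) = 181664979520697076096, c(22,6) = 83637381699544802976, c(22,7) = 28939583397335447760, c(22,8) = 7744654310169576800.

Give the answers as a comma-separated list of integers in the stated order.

[23] T[23,6]:22*83637381699544802976+181664979520697076096=2021687376910682741568 · T[23,7]:22*28939583397335447760+83637381699544802976=720308216440924653696 · T[23,8]:22*7744654310169576800+28939583397335447760=199321978221066137360
[24] T[24,7]:23*720308216440924653696+2021687376910682741568=18588776355051949776576 · T[24,8]:23*199321978221066137360+720308216440924653696=5304713715525445812976
Read c(24,7) = 18588776355051949776576, c(24,8) = 5304713715525445812976.

18588776355051949776576, 5304713715525445812976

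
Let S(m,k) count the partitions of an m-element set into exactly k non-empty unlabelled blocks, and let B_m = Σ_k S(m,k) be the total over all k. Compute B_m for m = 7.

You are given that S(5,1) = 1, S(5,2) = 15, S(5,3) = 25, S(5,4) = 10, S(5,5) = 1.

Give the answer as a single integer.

i=6: T(6,1)=0+1·1=1 | T(6,2)=1+2·15=31 | T(6,3)=15+3·25=90 | T(6,4)=25+4·10=65 | T(6,5)=10+5·1=15 | T(6,6)=1+6·0=1
i=7: T(7,1)=0+1·1=1 | T(7,2)=1+2·31=63 | T(7,3)=31+3·90=301 | T(7,4)=90+4·65=350 | T(7,5)=65+5·15=140 | T(7,6)=15+6·1=21 | T(7,7)=1+7·0=1
B_7 = ΣS(7,k) = 1+63+301+350+140+21+1 = 877

877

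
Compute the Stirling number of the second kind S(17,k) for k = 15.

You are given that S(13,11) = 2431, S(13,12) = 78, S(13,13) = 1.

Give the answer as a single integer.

7820

r14: T_14,12=12×78+2431=3367; T_14,13=13×1+78=91; T_14,14=14×0+1=1
r15: T_15,13=13×91+3367=4550; T_15,14=14×1+91=105; T_15,15=15×0+1=1
r16: T_16,14=14×105+4550=6020; T_16,15=15×1+105=120
r17: T_17,15=15×120+6020=7820
Read S(17,15) = 7820.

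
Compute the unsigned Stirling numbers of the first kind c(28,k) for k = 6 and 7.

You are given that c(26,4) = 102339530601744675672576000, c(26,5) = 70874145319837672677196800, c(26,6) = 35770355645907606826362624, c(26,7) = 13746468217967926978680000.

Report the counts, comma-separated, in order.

28969458895980281319670568448, 11616723683566425573507775872

r27: T_27,5=26×70874145319837672677196800+102339530601744675672576000=1945067308917524165279692800; T_27,6=26×35770355645907606826362624+70874145319837672677196800=1000903392113435450162625024; T_27,7=26×13746468217967926978680000+35770355645907606826362624=393178529313073708272042624
r28: T_28,6=27×1000903392113435450162625024+1945067308917524165279692800=28969458895980281319670568448; T_28,7=27×393178529313073708272042624+1000903392113435450162625024=11616723683566425573507775872
Read c(28,6) = 28969458895980281319670568448, c(28,7) = 11616723683566425573507775872.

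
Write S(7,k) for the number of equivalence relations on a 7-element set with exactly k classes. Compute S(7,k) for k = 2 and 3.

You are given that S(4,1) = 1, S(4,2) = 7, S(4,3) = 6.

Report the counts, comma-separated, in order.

63, 301

@5  (5,1):1·1+0→1, (5,2):7·2+1→15, (5,3):6·3+7→25
@6  (6,1):1·1+0→1, (6,2):15·2+1→31, (6,3):25·3+15→90
@7  (7,2):31·2+1→63, (7,3):90·3+31→301
Read S(7,2) = 63, S(7,3) = 301.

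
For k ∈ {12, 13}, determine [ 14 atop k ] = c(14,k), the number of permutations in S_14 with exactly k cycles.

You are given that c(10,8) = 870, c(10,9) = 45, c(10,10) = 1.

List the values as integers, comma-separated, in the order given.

3731, 91

r11: T_11,9=10×45+870=1320; T_11,10=10×1+45=55; T_11,11=10×0+1=1
r12: T_12,10=11×55+1320=1925; T_12,11=11×1+55=66; T_12,12=11×0+1=1
r13: T_13,11=12×66+1925=2717; T_13,12=12×1+66=78; T_13,13=12×0+1=1
r14: T_14,12=13×78+2717=3731; T_14,13=13×1+78=91
Read c(14,12) = 3731, c(14,13) = 91.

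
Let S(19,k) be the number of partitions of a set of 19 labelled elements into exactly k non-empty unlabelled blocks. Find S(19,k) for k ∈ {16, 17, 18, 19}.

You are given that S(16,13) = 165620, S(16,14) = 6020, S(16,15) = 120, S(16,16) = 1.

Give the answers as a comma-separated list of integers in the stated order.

527136, 12597, 171, 1

[17] T[17,14]:14*6020+165620=249900 · T[17,15]:15*120+6020=7820 · T[17,16]:16*1+120=136 · T[17,17]:17*0+1=1
[18] T[18,15]:15*7820+249900=367200 · T[18,16]:16*136+7820=9996 · T[18,17]:17*1+136=153 · T[18,18]:18*0+1=1
[19] T[19,16]:16*9996+367200=527136 · T[19,17]:17*153+9996=12597 · T[19,18]:18*1+153=171 · T[19,19]:19*0+1=1
Read S(19,16) = 527136, S(19,17) = 12597, S(19,18) = 171, S(19,19) = 1.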